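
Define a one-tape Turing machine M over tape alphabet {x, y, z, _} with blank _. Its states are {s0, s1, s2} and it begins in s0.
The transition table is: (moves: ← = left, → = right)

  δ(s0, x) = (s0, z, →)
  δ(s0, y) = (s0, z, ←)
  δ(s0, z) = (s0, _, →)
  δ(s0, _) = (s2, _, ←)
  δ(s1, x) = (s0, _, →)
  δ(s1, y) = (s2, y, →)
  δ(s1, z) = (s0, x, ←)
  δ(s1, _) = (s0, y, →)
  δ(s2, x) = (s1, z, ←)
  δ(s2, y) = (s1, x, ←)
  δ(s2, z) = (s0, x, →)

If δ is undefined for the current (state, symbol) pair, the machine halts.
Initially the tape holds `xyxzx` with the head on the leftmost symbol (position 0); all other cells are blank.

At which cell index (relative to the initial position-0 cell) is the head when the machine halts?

4

s0 | [x]yxzx_   read x → write z, move →, go to s0
s0 | z[y]xzx_   read y → write z, move ←, go to s0
s0 | [z]zxzx_   read z → write _, move →, go to s0
s0 | _[z]xzx_   read z → write _, move →, go to s0
s0 | __[x]zx_   read x → write z, move →, go to s0
s0 | __z[z]x_   read z → write _, move →, go to s0
s0 | __z_[x]_   read x → write z, move →, go to s0
s0 | __z_z[_]   read _ → write _, move ←, go to s2
s2 | __z_[z]_   read z → write x, move →, go to s0
s0 | __z_x[_]   read _ → write _, move ←, go to s2
s2 | __z_[x]_   read x → write z, move ←, go to s1
s1 | __z[_]z_   read _ → write y, move →, go to s0
s0 | __zy[z]_   read z → write _, move →, go to s0
s0 | __zy_[_]   read _ → write _, move ←, go to s2
s2 | __zy[_]_
At halt the head is at cell 4.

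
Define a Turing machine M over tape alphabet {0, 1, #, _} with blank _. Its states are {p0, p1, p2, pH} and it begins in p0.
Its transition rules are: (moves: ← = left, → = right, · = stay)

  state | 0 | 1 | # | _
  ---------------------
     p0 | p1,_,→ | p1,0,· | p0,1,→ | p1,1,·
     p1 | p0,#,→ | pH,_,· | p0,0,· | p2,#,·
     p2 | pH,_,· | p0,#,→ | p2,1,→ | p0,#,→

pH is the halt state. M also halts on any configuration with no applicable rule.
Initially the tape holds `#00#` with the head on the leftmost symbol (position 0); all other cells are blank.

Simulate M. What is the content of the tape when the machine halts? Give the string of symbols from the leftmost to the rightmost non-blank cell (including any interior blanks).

state=p0 head=0 tape=[#]00#_   (p0,#)→(p0,1,→)
state=p0 head=1 tape=1[0]0#_   (p0,0)→(p1,_,→)
state=p1 head=2 tape=1_[0]#_   (p1,0)→(p0,#,→)
state=p0 head=3 tape=1_#[#]_   (p0,#)→(p0,1,→)
state=p0 head=4 tape=1_#1[_]   (p0,_)→(p1,1,·)
state=p1 head=4 tape=1_#1[1]   (p1,1)→(pH,_,·)
state=pH head=4 tape=1_#1[_]
The non-blank tape span at halt is 1_#1.

1_#1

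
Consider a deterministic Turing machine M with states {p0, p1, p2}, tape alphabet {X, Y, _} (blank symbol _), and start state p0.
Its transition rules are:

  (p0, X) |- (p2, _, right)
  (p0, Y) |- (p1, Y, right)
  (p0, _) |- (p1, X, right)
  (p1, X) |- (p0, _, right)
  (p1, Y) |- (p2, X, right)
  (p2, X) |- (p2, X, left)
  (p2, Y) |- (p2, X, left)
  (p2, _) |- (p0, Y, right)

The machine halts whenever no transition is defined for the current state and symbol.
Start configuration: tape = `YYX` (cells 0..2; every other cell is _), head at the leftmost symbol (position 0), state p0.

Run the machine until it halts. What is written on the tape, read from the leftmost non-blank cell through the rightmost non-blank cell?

state=p0 head=0 tape=_[Y]YX___   (p0,Y)→(p1,Y,right)
state=p1 head=1 tape=_Y[Y]X___   (p1,Y)→(p2,X,right)
state=p2 head=2 tape=_YX[X]___   (p2,X)→(p2,X,left)
state=p2 head=1 tape=_Y[X]X___   (p2,X)→(p2,X,left)
state=p2 head=0 tape=_[Y]XX___   (p2,Y)→(p2,X,left)
state=p2 head=-1 tape=[_]XXX___   (p2,_)→(p0,Y,right)
state=p0 head=0 tape=Y[X]XX___   (p0,X)→(p2,_,right)
state=p2 head=1 tape=Y_[X]X___   (p2,X)→(p2,X,left)
state=p2 head=0 tape=Y[_]XX___   (p2,_)→(p0,Y,right)
state=p0 head=1 tape=YY[X]X___   (p0,X)→(p2,_,right)
state=p2 head=2 tape=YY_[X]___   (p2,X)→(p2,X,left)
state=p2 head=1 tape=YY[_]X___   (p2,_)→(p0,Y,right)
state=p0 head=2 tape=YYY[X]___   (p0,X)→(p2,_,right)
state=p2 head=3 tape=YYY_[_]__   (p2,_)→(p0,Y,right)
state=p0 head=4 tape=YYY_Y[_]_   (p0,_)→(p1,X,right)
state=p1 head=5 tape=YYY_YX[_]
The non-blank tape span at halt is YYY_YX.

YYY_YX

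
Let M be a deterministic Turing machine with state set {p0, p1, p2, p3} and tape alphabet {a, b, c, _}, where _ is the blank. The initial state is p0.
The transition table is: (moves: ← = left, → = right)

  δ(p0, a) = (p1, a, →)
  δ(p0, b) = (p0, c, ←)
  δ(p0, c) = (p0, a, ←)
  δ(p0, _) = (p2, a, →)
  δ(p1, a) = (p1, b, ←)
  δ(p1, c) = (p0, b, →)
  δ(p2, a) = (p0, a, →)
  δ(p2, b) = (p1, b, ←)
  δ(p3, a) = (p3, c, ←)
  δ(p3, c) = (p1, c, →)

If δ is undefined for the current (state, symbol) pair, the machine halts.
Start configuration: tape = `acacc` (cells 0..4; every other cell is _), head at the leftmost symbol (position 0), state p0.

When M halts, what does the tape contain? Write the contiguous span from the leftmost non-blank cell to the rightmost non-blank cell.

p0 | [a]cacc_   read a → write a, move →, go to p1
p1 | a[c]acc_   read c → write b, move →, go to p0
p0 | ab[a]cc_   read a → write a, move →, go to p1
p1 | aba[c]c_   read c → write b, move →, go to p0
p0 | abab[c]_   read c → write a, move ←, go to p0
p0 | aba[b]a_   read b → write c, move ←, go to p0
p0 | ab[a]ca_   read a → write a, move →, go to p1
p1 | aba[c]a_   read c → write b, move →, go to p0
p0 | abab[a]_   read a → write a, move →, go to p1
p1 | ababa[_]
The non-blank tape span at halt is ababa.

ababa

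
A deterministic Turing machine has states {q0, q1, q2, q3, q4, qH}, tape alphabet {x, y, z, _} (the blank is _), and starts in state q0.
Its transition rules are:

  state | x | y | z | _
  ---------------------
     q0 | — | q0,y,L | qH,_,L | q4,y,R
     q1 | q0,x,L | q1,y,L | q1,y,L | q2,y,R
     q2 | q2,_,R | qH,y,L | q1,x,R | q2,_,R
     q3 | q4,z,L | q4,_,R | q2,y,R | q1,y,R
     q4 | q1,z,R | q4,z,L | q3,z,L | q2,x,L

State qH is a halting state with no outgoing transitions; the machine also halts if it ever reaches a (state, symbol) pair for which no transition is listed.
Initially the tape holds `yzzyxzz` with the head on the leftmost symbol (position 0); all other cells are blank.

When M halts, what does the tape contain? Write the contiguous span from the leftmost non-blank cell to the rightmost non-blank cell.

q0 | ___[y]zzyxzz   read y → write y, move L, go to q0
q0 | __[_]yzzyxzz   read _ → write y, move R, go to q4
q4 | __y[y]zzyxzz   read y → write z, move L, go to q4
q4 | __[y]zzzyxzz   read y → write z, move L, go to q4
q4 | _[_]zzzzyxzz   read _ → write x, move L, go to q2
q2 | [_]xzzzzyxzz   read _ → write _, move R, go to q2
q2 | _[x]zzzzyxzz   read x → write _, move R, go to q2
q2 | __[z]zzzyxzz   read z → write x, move R, go to q1
q1 | __x[z]zzyxzz   read z → write y, move L, go to q1
q1 | __[x]yzzyxzz   read x → write x, move L, go to q0
q0 | _[_]xyzzyxzz   read _ → write y, move R, go to q4
q4 | _y[x]yzzyxzz   read x → write z, move R, go to q1
q1 | _yz[y]zzyxzz   read y → write y, move L, go to q1
q1 | _y[z]yzzyxzz   read z → write y, move L, go to q1
q1 | _[y]yyzzyxzz   read y → write y, move L, go to q1
q1 | [_]yyyzzyxzz   read _ → write y, move R, go to q2
q2 | y[y]yyzzyxzz   read y → write y, move L, go to qH
qH | [y]yyyzzyxzz
The non-blank tape span at halt is yyyyzzyxzz.

yyyyzzyxzz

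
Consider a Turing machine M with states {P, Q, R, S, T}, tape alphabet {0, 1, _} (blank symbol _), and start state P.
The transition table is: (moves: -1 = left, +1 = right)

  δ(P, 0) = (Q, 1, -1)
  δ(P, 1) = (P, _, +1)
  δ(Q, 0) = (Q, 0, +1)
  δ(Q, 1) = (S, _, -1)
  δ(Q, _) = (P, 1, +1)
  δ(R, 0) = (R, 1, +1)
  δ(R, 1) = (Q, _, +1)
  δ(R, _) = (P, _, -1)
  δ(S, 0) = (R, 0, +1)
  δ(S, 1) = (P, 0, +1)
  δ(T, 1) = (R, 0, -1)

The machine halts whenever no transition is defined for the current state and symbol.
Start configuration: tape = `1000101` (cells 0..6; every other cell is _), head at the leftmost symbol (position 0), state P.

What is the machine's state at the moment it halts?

state=P head=0 tape=[1]000101_   (P,1)→(P,_,+1)
state=P head=1 tape=_[0]00101_   (P,0)→(Q,1,-1)
state=Q head=0 tape=[_]100101_   (Q,_)→(P,1,+1)
state=P head=1 tape=1[1]00101_   (P,1)→(P,_,+1)
state=P head=2 tape=1_[0]0101_   (P,0)→(Q,1,-1)
state=Q head=1 tape=1[_]10101_   (Q,_)→(P,1,+1)
state=P head=2 tape=11[1]0101_   (P,1)→(P,_,+1)
state=P head=3 tape=11_[0]101_   (P,0)→(Q,1,-1)
state=Q head=2 tape=11[_]1101_   (Q,_)→(P,1,+1)
state=P head=3 tape=111[1]101_   (P,1)→(P,_,+1)
state=P head=4 tape=111_[1]01_   (P,1)→(P,_,+1)
state=P head=5 tape=111__[0]1_   (P,0)→(Q,1,-1)
state=Q head=4 tape=111_[_]11_   (Q,_)→(P,1,+1)
state=P head=5 tape=111_1[1]1_   (P,1)→(P,_,+1)
state=P head=6 tape=111_1_[1]_   (P,1)→(P,_,+1)
state=P head=7 tape=111_1__[_]
No transition is defined for (P, _); M halts in state P.

P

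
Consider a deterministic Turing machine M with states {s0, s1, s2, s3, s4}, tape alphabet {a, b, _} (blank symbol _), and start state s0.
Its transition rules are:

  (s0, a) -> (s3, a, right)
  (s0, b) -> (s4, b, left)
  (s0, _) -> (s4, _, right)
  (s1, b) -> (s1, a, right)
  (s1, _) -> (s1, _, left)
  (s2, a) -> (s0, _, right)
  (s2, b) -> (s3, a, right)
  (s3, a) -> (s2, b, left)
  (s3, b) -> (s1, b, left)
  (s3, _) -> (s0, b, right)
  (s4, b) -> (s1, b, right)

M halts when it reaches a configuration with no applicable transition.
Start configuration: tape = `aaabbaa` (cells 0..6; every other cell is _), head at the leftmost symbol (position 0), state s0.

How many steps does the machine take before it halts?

4

state=s0 head=0 tape=[a]aabbaa   (s0,a)→(s3,a,right)
state=s3 head=1 tape=a[a]abbaa   (s3,a)→(s2,b,left)
state=s2 head=0 tape=[a]babbaa   (s2,a)→(s0,_,right)
state=s0 head=1 tape=_[b]abbaa   (s0,b)→(s4,b,left)
state=s4 head=0 tape=[_]babbaa
M halts after 4 transitions.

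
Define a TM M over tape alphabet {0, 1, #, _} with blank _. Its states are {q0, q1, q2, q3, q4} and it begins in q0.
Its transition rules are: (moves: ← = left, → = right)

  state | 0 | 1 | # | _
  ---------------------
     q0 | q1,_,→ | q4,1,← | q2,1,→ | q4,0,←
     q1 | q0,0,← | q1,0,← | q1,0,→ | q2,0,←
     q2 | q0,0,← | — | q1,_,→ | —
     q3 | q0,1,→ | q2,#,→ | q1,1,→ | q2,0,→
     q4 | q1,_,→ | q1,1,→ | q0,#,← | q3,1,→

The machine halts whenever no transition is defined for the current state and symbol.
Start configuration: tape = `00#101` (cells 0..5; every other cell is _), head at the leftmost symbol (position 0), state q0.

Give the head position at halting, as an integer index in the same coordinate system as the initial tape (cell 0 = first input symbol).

-3

state=q0 head=0 tape=___[0]0#101   (q0,0)→(q1,_,→)
state=q1 head=1 tape=____[0]#101   (q1,0)→(q0,0,←)
state=q0 head=0 tape=___[_]0#101   (q0,_)→(q4,0,←)
state=q4 head=-1 tape=__[_]00#101   (q4,_)→(q3,1,→)
state=q3 head=0 tape=__1[0]0#101   (q3,0)→(q0,1,→)
state=q0 head=1 tape=__11[0]#101   (q0,0)→(q1,_,→)
state=q1 head=2 tape=__11_[#]101   (q1,#)→(q1,0,→)
state=q1 head=3 tape=__11_0[1]01   (q1,1)→(q1,0,←)
state=q1 head=2 tape=__11_[0]001   (q1,0)→(q0,0,←)
state=q0 head=1 tape=__11[_]0001   (q0,_)→(q4,0,←)
state=q4 head=0 tape=__1[1]00001   (q4,1)→(q1,1,→)
state=q1 head=1 tape=__11[0]0001   (q1,0)→(q0,0,←)
state=q0 head=0 tape=__1[1]00001   (q0,1)→(q4,1,←)
state=q4 head=-1 tape=__[1]100001   (q4,1)→(q1,1,→)
state=q1 head=0 tape=__1[1]00001   (q1,1)→(q1,0,←)
state=q1 head=-1 tape=__[1]000001   (q1,1)→(q1,0,←)
state=q1 head=-2 tape=_[_]0000001   (q1,_)→(q2,0,←)
state=q2 head=-3 tape=[_]00000001
At halt the head is at cell -3.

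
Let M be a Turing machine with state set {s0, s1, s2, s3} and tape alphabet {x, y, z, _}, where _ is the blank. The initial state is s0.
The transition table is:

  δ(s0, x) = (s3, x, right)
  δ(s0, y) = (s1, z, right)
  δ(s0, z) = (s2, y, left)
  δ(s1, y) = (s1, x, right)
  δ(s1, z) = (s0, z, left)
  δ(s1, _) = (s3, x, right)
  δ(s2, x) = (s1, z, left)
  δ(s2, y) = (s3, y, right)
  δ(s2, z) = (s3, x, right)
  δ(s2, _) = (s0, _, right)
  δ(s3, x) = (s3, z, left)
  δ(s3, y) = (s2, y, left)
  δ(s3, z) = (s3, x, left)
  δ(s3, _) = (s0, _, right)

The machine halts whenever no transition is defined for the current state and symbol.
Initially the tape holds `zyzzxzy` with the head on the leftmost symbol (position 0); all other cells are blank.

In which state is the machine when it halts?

state=s0 head=0 tape=_[z]yzzxzy   (s0,z)→(s2,y,left)
state=s2 head=-1 tape=[_]yyzzxzy   (s2,_)→(s0,_,right)
state=s0 head=0 tape=_[y]yzzxzy   (s0,y)→(s1,z,right)
state=s1 head=1 tape=_z[y]zzxzy   (s1,y)→(s1,x,right)
state=s1 head=2 tape=_zx[z]zxzy   (s1,z)→(s0,z,left)
state=s0 head=1 tape=_z[x]zzxzy   (s0,x)→(s3,x,right)
state=s3 head=2 tape=_zx[z]zxzy   (s3,z)→(s3,x,left)
state=s3 head=1 tape=_z[x]xzxzy   (s3,x)→(s3,z,left)
state=s3 head=0 tape=_[z]zxzxzy   (s3,z)→(s3,x,left)
state=s3 head=-1 tape=[_]xzxzxzy   (s3,_)→(s0,_,right)
state=s0 head=0 tape=_[x]zxzxzy   (s0,x)→(s3,x,right)
state=s3 head=1 tape=_x[z]xzxzy   (s3,z)→(s3,x,left)
state=s3 head=0 tape=_[x]xxzxzy   (s3,x)→(s3,z,left)
state=s3 head=-1 tape=[_]zxxzxzy   (s3,_)→(s0,_,right)
state=s0 head=0 tape=_[z]xxzxzy   (s0,z)→(s2,y,left)
state=s2 head=-1 tape=[_]yxxzxzy   (s2,_)→(s0,_,right)
state=s0 head=0 tape=_[y]xxzxzy   (s0,y)→(s1,z,right)
state=s1 head=1 tape=_z[x]xzxzy
No transition is defined for (s1, x); M halts in state s1.

s1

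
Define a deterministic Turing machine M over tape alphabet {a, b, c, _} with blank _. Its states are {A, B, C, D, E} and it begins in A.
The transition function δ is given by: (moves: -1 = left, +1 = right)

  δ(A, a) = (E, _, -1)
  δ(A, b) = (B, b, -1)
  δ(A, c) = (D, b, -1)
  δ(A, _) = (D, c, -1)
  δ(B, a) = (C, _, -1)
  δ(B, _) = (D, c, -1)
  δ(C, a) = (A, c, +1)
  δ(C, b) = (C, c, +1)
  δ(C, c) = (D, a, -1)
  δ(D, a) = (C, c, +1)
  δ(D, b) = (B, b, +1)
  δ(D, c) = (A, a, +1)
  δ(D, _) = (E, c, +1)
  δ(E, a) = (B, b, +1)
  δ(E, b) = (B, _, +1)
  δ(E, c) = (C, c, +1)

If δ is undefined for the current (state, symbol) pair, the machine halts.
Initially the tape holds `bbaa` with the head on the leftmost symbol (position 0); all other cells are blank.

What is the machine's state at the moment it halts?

state=A head=0 tape=__[b]baa   (A,b)→(B,b,-1)
state=B head=-1 tape=_[_]bbaa   (B,_)→(D,c,-1)
state=D head=-2 tape=[_]cbbaa   (D,_)→(E,c,+1)
state=E head=-1 tape=c[c]bbaa   (E,c)→(C,c,+1)
state=C head=0 tape=cc[b]baa   (C,b)→(C,c,+1)
state=C head=1 tape=ccc[b]aa   (C,b)→(C,c,+1)
state=C head=2 tape=cccc[a]a   (C,a)→(A,c,+1)
state=A head=3 tape=ccccc[a]   (A,a)→(E,_,-1)
state=E head=2 tape=cccc[c]_   (E,c)→(C,c,+1)
state=C head=3 tape=ccccc[_]
No transition is defined for (C, _); M halts in state C.

C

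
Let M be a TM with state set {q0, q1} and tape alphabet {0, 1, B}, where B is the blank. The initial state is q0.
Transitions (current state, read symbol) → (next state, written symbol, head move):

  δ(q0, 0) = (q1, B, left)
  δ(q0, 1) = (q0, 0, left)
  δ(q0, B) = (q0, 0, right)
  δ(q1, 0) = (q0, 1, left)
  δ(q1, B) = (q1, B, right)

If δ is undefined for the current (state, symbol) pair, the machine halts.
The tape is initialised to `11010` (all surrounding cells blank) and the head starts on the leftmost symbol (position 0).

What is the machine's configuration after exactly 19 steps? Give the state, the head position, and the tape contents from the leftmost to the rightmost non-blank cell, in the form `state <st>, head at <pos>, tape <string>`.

state=q0 head=0 tape=BBB[1]1010   (q0,1)→(q0,0,left)
state=q0 head=-1 tape=BB[B]01010   (q0,B)→(q0,0,right)
state=q0 head=0 tape=BB0[0]1010   (q0,0)→(q1,B,left)
state=q1 head=-1 tape=BB[0]B1010   (q1,0)→(q0,1,left)
state=q0 head=-2 tape=B[B]1B1010   (q0,B)→(q0,0,right)
state=q0 head=-1 tape=B0[1]B1010   (q0,1)→(q0,0,left)
state=q0 head=-2 tape=B[0]0B1010   (q0,0)→(q1,B,left)
state=q1 head=-3 tape=[B]B0B1010   (q1,B)→(q1,B,right)
state=q1 head=-2 tape=B[B]0B1010   (q1,B)→(q1,B,right)
state=q1 head=-1 tape=BB[0]B1010   (q1,0)→(q0,1,left)
state=q0 head=-2 tape=B[B]1B1010   (q0,B)→(q0,0,right)
state=q0 head=-1 tape=B0[1]B1010   (q0,1)→(q0,0,left)
state=q0 head=-2 tape=B[0]0B1010   (q0,0)→(q1,B,left)
state=q1 head=-3 tape=[B]B0B1010   (q1,B)→(q1,B,right)
state=q1 head=-2 tape=B[B]0B1010   (q1,B)→(q1,B,right)
state=q1 head=-1 tape=BB[0]B1010   (q1,0)→(q0,1,left)
state=q0 head=-2 tape=B[B]1B1010   (q0,B)→(q0,0,right)
state=q0 head=-1 tape=B0[1]B1010   (q0,1)→(q0,0,left)
state=q0 head=-2 tape=B[0]0B1010   (q0,0)→(q1,B,left)
state=q1 head=-3 tape=[B]B0B1010
After 19 steps: state q1, head at -3, tape 0B1010.

state q1, head at -3, tape 0B1010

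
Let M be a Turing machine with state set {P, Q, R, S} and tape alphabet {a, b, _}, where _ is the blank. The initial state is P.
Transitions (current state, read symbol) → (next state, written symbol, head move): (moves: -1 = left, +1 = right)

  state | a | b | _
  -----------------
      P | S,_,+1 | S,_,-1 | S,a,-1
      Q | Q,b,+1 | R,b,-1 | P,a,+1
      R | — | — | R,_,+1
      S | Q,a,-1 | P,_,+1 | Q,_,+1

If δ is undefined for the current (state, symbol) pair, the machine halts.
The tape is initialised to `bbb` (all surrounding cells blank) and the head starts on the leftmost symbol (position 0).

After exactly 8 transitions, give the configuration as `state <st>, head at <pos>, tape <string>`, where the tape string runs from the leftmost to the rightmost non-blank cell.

state Q, head at 2, tape a__b

P | _[b]bb   read b → write _, move -1, go to S
S | [_]_bb   read _ → write _, move +1, go to Q
Q | _[_]bb   read _ → write a, move +1, go to P
P | _a[b]b   read b → write _, move -1, go to S
S | _[a]_b   read a → write a, move -1, go to Q
Q | [_]a_b   read _ → write a, move +1, go to P
P | a[a]_b   read a → write _, move +1, go to S
S | a_[_]b   read _ → write _, move +1, go to Q
Q | a__[b]
After 8 steps: state Q, head at 2, tape a__b.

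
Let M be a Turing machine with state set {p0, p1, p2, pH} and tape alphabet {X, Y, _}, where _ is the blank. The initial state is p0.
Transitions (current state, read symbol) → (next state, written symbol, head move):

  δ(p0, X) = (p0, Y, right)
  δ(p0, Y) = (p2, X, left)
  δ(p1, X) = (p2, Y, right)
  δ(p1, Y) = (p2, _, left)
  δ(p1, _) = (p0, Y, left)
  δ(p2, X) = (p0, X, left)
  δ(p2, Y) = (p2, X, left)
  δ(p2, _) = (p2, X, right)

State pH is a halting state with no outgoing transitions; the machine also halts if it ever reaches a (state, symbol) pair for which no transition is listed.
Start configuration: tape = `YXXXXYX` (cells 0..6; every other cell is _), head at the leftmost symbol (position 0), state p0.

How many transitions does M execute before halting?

state=p0 head=0 tape=__[Y]XXXXYX_   (p0,Y)→(p2,X,left)
state=p2 head=-1 tape=_[_]XXXXXYX_   (p2,_)→(p2,X,right)
state=p2 head=0 tape=_X[X]XXXXYX_   (p2,X)→(p0,X,left)
state=p0 head=-1 tape=_[X]XXXXXYX_   (p0,X)→(p0,Y,right)
state=p0 head=0 tape=_Y[X]XXXXYX_   (p0,X)→(p0,Y,right)
state=p0 head=1 tape=_YY[X]XXXYX_   (p0,X)→(p0,Y,right)
state=p0 head=2 tape=_YYY[X]XXYX_   (p0,X)→(p0,Y,right)
state=p0 head=3 tape=_YYYY[X]XYX_   (p0,X)→(p0,Y,right)
state=p0 head=4 tape=_YYYYY[X]YX_   (p0,X)→(p0,Y,right)
state=p0 head=5 tape=_YYYYYY[Y]X_   (p0,Y)→(p2,X,left)
state=p2 head=4 tape=_YYYYY[Y]XX_   (p2,Y)→(p2,X,left)
state=p2 head=3 tape=_YYYY[Y]XXX_   (p2,Y)→(p2,X,left)
state=p2 head=2 tape=_YYY[Y]XXXX_   (p2,Y)→(p2,X,left)
state=p2 head=1 tape=_YY[Y]XXXXX_   (p2,Y)→(p2,X,left)
state=p2 head=0 tape=_Y[Y]XXXXXX_   (p2,Y)→(p2,X,left)
state=p2 head=-1 tape=_[Y]XXXXXXX_   (p2,Y)→(p2,X,left)
state=p2 head=-2 tape=[_]XXXXXXXX_   (p2,_)→(p2,X,right)
state=p2 head=-1 tape=X[X]XXXXXXX_   (p2,X)→(p0,X,left)
state=p0 head=-2 tape=[X]XXXXXXXX_   (p0,X)→(p0,Y,right)
state=p0 head=-1 tape=Y[X]XXXXXXX_   (p0,X)→(p0,Y,right)
state=p0 head=0 tape=YY[X]XXXXXX_   (p0,X)→(p0,Y,right)
state=p0 head=1 tape=YYY[X]XXXXX_   (p0,X)→(p0,Y,right)
state=p0 head=2 tape=YYYY[X]XXXX_   (p0,X)→(p0,Y,right)
state=p0 head=3 tape=YYYYY[X]XXX_   (p0,X)→(p0,Y,right)
state=p0 head=4 tape=YYYYYY[X]XX_   (p0,X)→(p0,Y,right)
state=p0 head=5 tape=YYYYYYY[X]X_   (p0,X)→(p0,Y,right)
state=p0 head=6 tape=YYYYYYYY[X]_   (p0,X)→(p0,Y,right)
state=p0 head=7 tape=YYYYYYYYY[_]
M halts after 27 transitions.

27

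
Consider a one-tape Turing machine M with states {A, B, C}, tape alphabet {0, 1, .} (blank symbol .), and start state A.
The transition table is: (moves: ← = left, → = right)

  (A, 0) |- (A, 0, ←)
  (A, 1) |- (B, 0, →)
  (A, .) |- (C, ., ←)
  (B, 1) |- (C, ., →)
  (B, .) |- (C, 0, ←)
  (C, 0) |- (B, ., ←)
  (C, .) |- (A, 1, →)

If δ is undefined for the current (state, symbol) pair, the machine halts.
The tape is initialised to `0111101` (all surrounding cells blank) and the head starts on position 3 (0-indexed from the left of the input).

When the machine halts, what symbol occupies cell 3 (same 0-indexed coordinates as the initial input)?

0

state=A head=3 tape=011[1]101   (A,1)→(B,0,→)
state=B head=4 tape=0110[1]01   (B,1)→(C,.,→)
state=C head=5 tape=0110.[0]1   (C,0)→(B,.,←)
state=B head=4 tape=0110[.].1   (B,.)→(C,0,←)
state=C head=3 tape=011[0]0.1   (C,0)→(B,.,←)
state=B head=2 tape=01[1].0.1   (B,1)→(C,.,→)
state=C head=3 tape=01.[.]0.1   (C,.)→(A,1,→)
state=A head=4 tape=01.1[0].1   (A,0)→(A,0,←)
state=A head=3 tape=01.[1]0.1   (A,1)→(B,0,→)
state=B head=4 tape=01.0[0].1
Cell 3 holds 0 when M halts.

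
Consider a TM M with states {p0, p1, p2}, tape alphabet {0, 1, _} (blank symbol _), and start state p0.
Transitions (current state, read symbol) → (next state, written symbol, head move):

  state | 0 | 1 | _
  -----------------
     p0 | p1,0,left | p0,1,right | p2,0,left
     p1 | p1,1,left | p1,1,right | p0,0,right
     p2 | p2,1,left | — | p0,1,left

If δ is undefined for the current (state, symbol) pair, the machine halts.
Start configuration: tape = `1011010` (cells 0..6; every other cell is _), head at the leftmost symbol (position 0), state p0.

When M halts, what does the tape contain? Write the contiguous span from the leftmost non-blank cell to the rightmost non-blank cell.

state=p0 head=0 tape=[1]011010__   (p0,1)→(p0,1,right)
state=p0 head=1 tape=1[0]11010__   (p0,0)→(p1,0,left)
state=p1 head=0 tape=[1]011010__   (p1,1)→(p1,1,right)
state=p1 head=1 tape=1[0]11010__   (p1,0)→(p1,1,left)
state=p1 head=0 tape=[1]111010__   (p1,1)→(p1,1,right)
state=p1 head=1 tape=1[1]11010__   (p1,1)→(p1,1,right)
state=p1 head=2 tape=11[1]1010__   (p1,1)→(p1,1,right)
state=p1 head=3 tape=111[1]010__   (p1,1)→(p1,1,right)
state=p1 head=4 tape=1111[0]10__   (p1,0)→(p1,1,left)
state=p1 head=3 tape=111[1]110__   (p1,1)→(p1,1,right)
state=p1 head=4 tape=1111[1]10__   (p1,1)→(p1,1,right)
state=p1 head=5 tape=11111[1]0__   (p1,1)→(p1,1,right)
state=p1 head=6 tape=111111[0]__   (p1,0)→(p1,1,left)
state=p1 head=5 tape=11111[1]1__   (p1,1)→(p1,1,right)
state=p1 head=6 tape=111111[1]__   (p1,1)→(p1,1,right)
state=p1 head=7 tape=1111111[_]_   (p1,_)→(p0,0,right)
state=p0 head=8 tape=11111110[_]   (p0,_)→(p2,0,left)
state=p2 head=7 tape=1111111[0]0   (p2,0)→(p2,1,left)
state=p2 head=6 tape=111111[1]10
The non-blank tape span at halt is 111111110.

111111110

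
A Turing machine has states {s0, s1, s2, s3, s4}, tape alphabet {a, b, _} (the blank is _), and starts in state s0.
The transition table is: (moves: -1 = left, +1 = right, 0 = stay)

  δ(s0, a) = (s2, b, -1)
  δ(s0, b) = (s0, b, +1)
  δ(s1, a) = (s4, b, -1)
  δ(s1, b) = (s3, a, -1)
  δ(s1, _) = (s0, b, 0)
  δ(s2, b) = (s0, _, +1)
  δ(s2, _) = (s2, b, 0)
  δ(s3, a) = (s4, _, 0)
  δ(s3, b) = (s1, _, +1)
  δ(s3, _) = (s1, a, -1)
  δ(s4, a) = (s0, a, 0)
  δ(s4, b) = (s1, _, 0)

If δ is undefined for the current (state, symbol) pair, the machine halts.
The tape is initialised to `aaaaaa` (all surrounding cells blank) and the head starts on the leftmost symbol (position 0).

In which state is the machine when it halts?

s0

s0 | _[a]aaaaa_   read a → write b, move -1, go to s2
s2 | [_]baaaaa_   read _ → write b, move 0, go to s2
s2 | [b]baaaaa_   read b → write _, move +1, go to s0
s0 | _[b]aaaaa_   read b → write b, move +1, go to s0
s0 | _b[a]aaaa_   read a → write b, move -1, go to s2
s2 | _[b]baaaa_   read b → write _, move +1, go to s0
s0 | __[b]aaaa_   read b → write b, move +1, go to s0
s0 | __b[a]aaa_   read a → write b, move -1, go to s2
s2 | __[b]baaa_   read b → write _, move +1, go to s0
s0 | ___[b]aaa_   read b → write b, move +1, go to s0
s0 | ___b[a]aa_   read a → write b, move -1, go to s2
s2 | ___[b]baa_   read b → write _, move +1, go to s0
s0 | ____[b]aa_   read b → write b, move +1, go to s0
s0 | ____b[a]a_   read a → write b, move -1, go to s2
s2 | ____[b]ba_   read b → write _, move +1, go to s0
s0 | _____[b]a_   read b → write b, move +1, go to s0
s0 | _____b[a]_   read a → write b, move -1, go to s2
s2 | _____[b]b_   read b → write _, move +1, go to s0
s0 | ______[b]_   read b → write b, move +1, go to s0
s0 | ______b[_]
No transition is defined for (s0, _); M halts in state s0.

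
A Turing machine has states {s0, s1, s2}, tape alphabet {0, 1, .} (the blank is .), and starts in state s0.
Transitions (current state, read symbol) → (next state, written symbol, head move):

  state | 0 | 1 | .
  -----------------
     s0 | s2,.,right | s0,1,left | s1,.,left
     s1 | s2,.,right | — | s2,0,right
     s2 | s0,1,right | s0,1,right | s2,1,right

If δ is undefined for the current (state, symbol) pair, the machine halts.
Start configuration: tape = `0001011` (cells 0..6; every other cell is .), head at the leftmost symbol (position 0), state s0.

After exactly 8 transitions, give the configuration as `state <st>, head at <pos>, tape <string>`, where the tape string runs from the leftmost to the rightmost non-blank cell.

state s0, head at 4, tape 1.1.11

state=s0 head=0 tape=[0]001011   (s0,0)→(s2,.,right)
state=s2 head=1 tape=.[0]01011   (s2,0)→(s0,1,right)
state=s0 head=2 tape=.1[0]1011   (s0,0)→(s2,.,right)
state=s2 head=3 tape=.1.[1]011   (s2,1)→(s0,1,right)
state=s0 head=4 tape=.1.1[0]11   (s0,0)→(s2,.,right)
state=s2 head=5 tape=.1.1.[1]1   (s2,1)→(s0,1,right)
state=s0 head=6 tape=.1.1.1[1]   (s0,1)→(s0,1,left)
state=s0 head=5 tape=.1.1.[1]1   (s0,1)→(s0,1,left)
state=s0 head=4 tape=.1.1[.]11
After 8 steps: state s0, head at 4, tape 1.1.11.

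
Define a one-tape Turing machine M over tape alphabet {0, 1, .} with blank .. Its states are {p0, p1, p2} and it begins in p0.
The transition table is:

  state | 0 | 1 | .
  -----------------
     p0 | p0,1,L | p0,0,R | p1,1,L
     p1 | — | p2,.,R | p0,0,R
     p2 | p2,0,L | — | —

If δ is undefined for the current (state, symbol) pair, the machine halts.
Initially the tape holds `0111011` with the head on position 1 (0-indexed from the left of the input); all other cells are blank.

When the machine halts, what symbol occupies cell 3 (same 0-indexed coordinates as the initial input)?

0

state=p0 head=1 tape=..0[1]11011.   (p0,1)→(p0,0,R)
state=p0 head=2 tape=..00[1]1011.   (p0,1)→(p0,0,R)
state=p0 head=3 tape=..000[1]011.   (p0,1)→(p0,0,R)
state=p0 head=4 tape=..0000[0]11.   (p0,0)→(p0,1,L)
state=p0 head=3 tape=..000[0]111.   (p0,0)→(p0,1,L)
state=p0 head=2 tape=..00[0]1111.   (p0,0)→(p0,1,L)
state=p0 head=1 tape=..0[0]11111.   (p0,0)→(p0,1,L)
state=p0 head=0 tape=..[0]111111.   (p0,0)→(p0,1,L)
state=p0 head=-1 tape=.[.]1111111.   (p0,.)→(p1,1,L)
state=p1 head=-2 tape=[.]11111111.   (p1,.)→(p0,0,R)
state=p0 head=-1 tape=0[1]1111111.   (p0,1)→(p0,0,R)
state=p0 head=0 tape=00[1]111111.   (p0,1)→(p0,0,R)
state=p0 head=1 tape=000[1]11111.   (p0,1)→(p0,0,R)
state=p0 head=2 tape=0000[1]1111.   (p0,1)→(p0,0,R)
state=p0 head=3 tape=00000[1]111.   (p0,1)→(p0,0,R)
state=p0 head=4 tape=000000[1]11.   (p0,1)→(p0,0,R)
state=p0 head=5 tape=0000000[1]1.   (p0,1)→(p0,0,R)
state=p0 head=6 tape=00000000[1].   (p0,1)→(p0,0,R)
state=p0 head=7 tape=000000000[.]   (p0,.)→(p1,1,L)
state=p1 head=6 tape=00000000[0]1
Cell 3 holds 0 when M halts.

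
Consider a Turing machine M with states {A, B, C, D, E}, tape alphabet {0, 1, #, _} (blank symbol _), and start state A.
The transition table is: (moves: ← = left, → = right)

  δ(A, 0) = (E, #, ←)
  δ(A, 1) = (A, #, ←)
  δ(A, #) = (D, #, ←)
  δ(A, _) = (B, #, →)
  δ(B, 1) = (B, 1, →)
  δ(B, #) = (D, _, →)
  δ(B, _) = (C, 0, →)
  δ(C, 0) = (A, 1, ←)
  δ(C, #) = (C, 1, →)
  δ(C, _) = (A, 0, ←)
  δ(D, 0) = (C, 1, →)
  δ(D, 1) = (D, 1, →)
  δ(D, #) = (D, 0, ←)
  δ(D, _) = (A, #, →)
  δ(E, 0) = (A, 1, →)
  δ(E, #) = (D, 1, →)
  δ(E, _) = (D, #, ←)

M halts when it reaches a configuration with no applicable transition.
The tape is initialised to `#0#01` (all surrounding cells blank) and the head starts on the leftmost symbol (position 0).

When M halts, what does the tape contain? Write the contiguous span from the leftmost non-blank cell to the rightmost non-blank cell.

state=A head=0 tape=___[#]0#01   (A,#)→(D,#,←)
state=D head=-1 tape=__[_]#0#01   (D,_)→(A,#,→)
state=A head=0 tape=__#[#]0#01   (A,#)→(D,#,←)
state=D head=-1 tape=__[#]#0#01   (D,#)→(D,0,←)
state=D head=-2 tape=_[_]0#0#01   (D,_)→(A,#,→)
state=A head=-1 tape=_#[0]#0#01   (A,0)→(E,#,←)
state=E head=-2 tape=_[#]##0#01   (E,#)→(D,1,→)
state=D head=-1 tape=_1[#]#0#01   (D,#)→(D,0,←)
state=D head=-2 tape=_[1]0#0#01   (D,1)→(D,1,→)
state=D head=-1 tape=_1[0]#0#01   (D,0)→(C,1,→)
state=C head=0 tape=_11[#]0#01   (C,#)→(C,1,→)
state=C head=1 tape=_111[0]#01   (C,0)→(A,1,←)
state=A head=0 tape=_11[1]1#01   (A,1)→(A,#,←)
state=A head=-1 tape=_1[1]#1#01   (A,1)→(A,#,←)
state=A head=-2 tape=_[1]##1#01   (A,1)→(A,#,←)
state=A head=-3 tape=[_]###1#01   (A,_)→(B,#,→)
state=B head=-2 tape=#[#]##1#01   (B,#)→(D,_,→)
state=D head=-1 tape=#_[#]#1#01   (D,#)→(D,0,←)
state=D head=-2 tape=#[_]0#1#01   (D,_)→(A,#,→)
state=A head=-1 tape=##[0]#1#01   (A,0)→(E,#,←)
state=E head=-2 tape=#[#]##1#01   (E,#)→(D,1,→)
state=D head=-1 tape=#1[#]#1#01   (D,#)→(D,0,←)
state=D head=-2 tape=#[1]0#1#01   (D,1)→(D,1,→)
state=D head=-1 tape=#1[0]#1#01   (D,0)→(C,1,→)
state=C head=0 tape=#11[#]1#01   (C,#)→(C,1,→)
state=C head=1 tape=#111[1]#01
The non-blank tape span at halt is #1111#01.

#1111#01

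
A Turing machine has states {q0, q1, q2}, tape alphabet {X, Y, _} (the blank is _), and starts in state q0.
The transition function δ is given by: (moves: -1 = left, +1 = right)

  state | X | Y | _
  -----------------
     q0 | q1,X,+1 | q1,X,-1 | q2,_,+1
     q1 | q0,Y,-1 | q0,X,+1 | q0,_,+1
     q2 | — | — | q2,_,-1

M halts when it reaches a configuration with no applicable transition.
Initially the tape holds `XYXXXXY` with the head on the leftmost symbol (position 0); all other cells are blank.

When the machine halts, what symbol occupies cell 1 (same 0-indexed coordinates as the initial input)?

X

state=q0 head=0 tape=[X]YXXXXY___   (q0,X)→(q1,X,+1)
state=q1 head=1 tape=X[Y]XXXXY___   (q1,Y)→(q0,X,+1)
state=q0 head=2 tape=XX[X]XXXY___   (q0,X)→(q1,X,+1)
state=q1 head=3 tape=XXX[X]XXY___   (q1,X)→(q0,Y,-1)
state=q0 head=2 tape=XX[X]YXXY___   (q0,X)→(q1,X,+1)
state=q1 head=3 tape=XXX[Y]XXY___   (q1,Y)→(q0,X,+1)
state=q0 head=4 tape=XXXX[X]XY___   (q0,X)→(q1,X,+1)
state=q1 head=5 tape=XXXXX[X]Y___   (q1,X)→(q0,Y,-1)
state=q0 head=4 tape=XXXX[X]YY___   (q0,X)→(q1,X,+1)
state=q1 head=5 tape=XXXXX[Y]Y___   (q1,Y)→(q0,X,+1)
state=q0 head=6 tape=XXXXXX[Y]___   (q0,Y)→(q1,X,-1)
state=q1 head=5 tape=XXXXX[X]X___   (q1,X)→(q0,Y,-1)
state=q0 head=4 tape=XXXX[X]YX___   (q0,X)→(q1,X,+1)
state=q1 head=5 tape=XXXXX[Y]X___   (q1,Y)→(q0,X,+1)
state=q0 head=6 tape=XXXXXX[X]___   (q0,X)→(q1,X,+1)
state=q1 head=7 tape=XXXXXXX[_]__   (q1,_)→(q0,_,+1)
state=q0 head=8 tape=XXXXXXX_[_]_   (q0,_)→(q2,_,+1)
state=q2 head=9 tape=XXXXXXX__[_]   (q2,_)→(q2,_,-1)
state=q2 head=8 tape=XXXXXXX_[_]_   (q2,_)→(q2,_,-1)
state=q2 head=7 tape=XXXXXXX[_]__   (q2,_)→(q2,_,-1)
state=q2 head=6 tape=XXXXXX[X]___
Cell 1 holds X when M halts.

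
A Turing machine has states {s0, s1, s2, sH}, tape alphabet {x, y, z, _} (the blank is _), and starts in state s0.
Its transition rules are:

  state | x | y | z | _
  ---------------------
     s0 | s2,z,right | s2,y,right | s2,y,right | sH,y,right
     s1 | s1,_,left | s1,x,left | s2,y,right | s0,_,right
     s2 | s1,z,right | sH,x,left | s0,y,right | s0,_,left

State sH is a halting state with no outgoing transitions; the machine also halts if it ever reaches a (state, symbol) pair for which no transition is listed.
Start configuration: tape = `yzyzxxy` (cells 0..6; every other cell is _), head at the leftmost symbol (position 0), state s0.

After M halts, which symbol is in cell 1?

state=s0 head=0 tape=[y]zyzxxy___   (s0,y)→(s2,y,right)
state=s2 head=1 tape=y[z]yzxxy___   (s2,z)→(s0,y,right)
state=s0 head=2 tape=yy[y]zxxy___   (s0,y)→(s2,y,right)
state=s2 head=3 tape=yyy[z]xxy___   (s2,z)→(s0,y,right)
state=s0 head=4 tape=yyyy[x]xy___   (s0,x)→(s2,z,right)
state=s2 head=5 tape=yyyyz[x]y___   (s2,x)→(s1,z,right)
state=s1 head=6 tape=yyyyzz[y]___   (s1,y)→(s1,x,left)
state=s1 head=5 tape=yyyyz[z]x___   (s1,z)→(s2,y,right)
state=s2 head=6 tape=yyyyzy[x]___   (s2,x)→(s1,z,right)
state=s1 head=7 tape=yyyyzyz[_]__   (s1,_)→(s0,_,right)
state=s0 head=8 tape=yyyyzyz_[_]_   (s0,_)→(sH,y,right)
state=sH head=9 tape=yyyyzyz_y[_]
Cell 1 holds y when M halts.

y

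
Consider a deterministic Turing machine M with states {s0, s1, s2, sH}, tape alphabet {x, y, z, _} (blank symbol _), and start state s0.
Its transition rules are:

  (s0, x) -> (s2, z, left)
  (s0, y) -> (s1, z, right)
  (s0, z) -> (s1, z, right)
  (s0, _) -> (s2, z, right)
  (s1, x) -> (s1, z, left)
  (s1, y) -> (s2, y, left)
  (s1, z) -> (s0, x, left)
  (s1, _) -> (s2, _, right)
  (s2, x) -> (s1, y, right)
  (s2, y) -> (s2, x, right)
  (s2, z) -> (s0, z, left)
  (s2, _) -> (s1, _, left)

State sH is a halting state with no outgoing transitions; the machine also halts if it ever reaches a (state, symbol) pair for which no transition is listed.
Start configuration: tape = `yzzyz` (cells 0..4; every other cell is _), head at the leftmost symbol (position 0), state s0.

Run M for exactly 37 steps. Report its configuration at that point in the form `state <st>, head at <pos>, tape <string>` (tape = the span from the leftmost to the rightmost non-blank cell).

state s1, head at -3, tape zzzzzzzyz

s0 | ____[y]zzyz   read y → write z, move right, go to s1
s1 | ____z[z]zyz   read z → write x, move left, go to s0
s0 | ____[z]xzyz   read z → write z, move right, go to s1
s1 | ____z[x]zyz   read x → write z, move left, go to s1
s1 | ____[z]zzyz   read z → write x, move left, go to s0
s0 | ___[_]xzzyz   read _ → write z, move right, go to s2
s2 | ___z[x]zzyz   read x → write y, move right, go to s1
s1 | ___zy[z]zyz   read z → write x, move left, go to s0
s0 | ___z[y]xzyz   read y → write z, move right, go to s1
s1 | ___zz[x]zyz   read x → write z, move left, go to s1
s1 | ___z[z]zzyz   read z → write x, move left, go to s0
s0 | ___[z]xzzyz   read z → write z, move right, go to s1
s1 | ___z[x]zzyz   read x → write z, move left, go to s1
s1 | ___[z]zzzyz   read z → write x, move left, go to s0
s0 | __[_]xzzzyz   read _ → write z, move right, go to s2
s2 | __z[x]zzzyz   read x → write y, move right, go to s1
s1 | __zy[z]zzyz   read z → write x, move left, go to s0
s0 | __z[y]xzzyz   read y → write z, move right, go to s1
s1 | __zz[x]zzyz   read x → write z, move left, go to s1
s1 | __z[z]zzzyz   read z → write x, move left, go to s0
s0 | __[z]xzzzyz   read z → write z, move right, go to s1
s1 | __z[x]zzzyz   read x → write z, move left, go to s1
s1 | __[z]zzzzyz   read z → write x, move left, go to s0
s0 | _[_]xzzzzyz   read _ → write z, move right, go to s2
s2 | _z[x]zzzzyz   read x → write y, move right, go to s1
s1 | _zy[z]zzzyz   read z → write x, move left, go to s0
s0 | _z[y]xzzzyz   read y → write z, move right, go to s1
s1 | _zz[x]zzzyz   read x → write z, move left, go to s1
s1 | _z[z]zzzzyz   read z → write x, move left, go to s0
s0 | _[z]xzzzzyz   read z → write z, move right, go to s1
s1 | _z[x]zzzzyz   read x → write z, move left, go to s1
s1 | _[z]zzzzzyz   read z → write x, move left, go to s0
s0 | [_]xzzzzzyz   read _ → write z, move right, go to s2
s2 | z[x]zzzzzyz   read x → write y, move right, go to s1
s1 | zy[z]zzzzyz   read z → write x, move left, go to s0
s0 | z[y]xzzzzyz   read y → write z, move right, go to s1
s1 | zz[x]zzzzyz   read x → write z, move left, go to s1
s1 | z[z]zzzzzyz
After 37 steps: state s1, head at -3, tape zzzzzzzyz.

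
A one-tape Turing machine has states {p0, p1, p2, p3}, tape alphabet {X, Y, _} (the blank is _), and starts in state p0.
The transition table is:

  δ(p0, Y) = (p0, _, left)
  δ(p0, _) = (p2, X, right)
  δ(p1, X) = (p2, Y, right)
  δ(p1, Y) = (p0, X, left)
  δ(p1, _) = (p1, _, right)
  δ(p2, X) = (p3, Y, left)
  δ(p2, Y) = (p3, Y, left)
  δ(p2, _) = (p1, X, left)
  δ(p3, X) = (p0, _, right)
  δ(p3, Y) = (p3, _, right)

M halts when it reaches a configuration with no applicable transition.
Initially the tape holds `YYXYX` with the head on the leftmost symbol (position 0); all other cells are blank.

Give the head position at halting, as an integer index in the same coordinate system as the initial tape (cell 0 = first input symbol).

state=p0 head=0 tape=_[Y]YXYX___   (p0,Y)→(p0,_,left)
state=p0 head=-1 tape=[_]_YXYX___   (p0,_)→(p2,X,right)
state=p2 head=0 tape=X[_]YXYX___   (p2,_)→(p1,X,left)
state=p1 head=-1 tape=[X]XYXYX___   (p1,X)→(p2,Y,right)
state=p2 head=0 tape=Y[X]YXYX___   (p2,X)→(p3,Y,left)
state=p3 head=-1 tape=[Y]YYXYX___   (p3,Y)→(p3,_,right)
state=p3 head=0 tape=_[Y]YXYX___   (p3,Y)→(p3,_,right)
state=p3 head=1 tape=__[Y]XYX___   (p3,Y)→(p3,_,right)
state=p3 head=2 tape=___[X]YX___   (p3,X)→(p0,_,right)
state=p0 head=3 tape=____[Y]X___   (p0,Y)→(p0,_,left)
state=p0 head=2 tape=___[_]_X___   (p0,_)→(p2,X,right)
state=p2 head=3 tape=___X[_]X___   (p2,_)→(p1,X,left)
state=p1 head=2 tape=___[X]XX___   (p1,X)→(p2,Y,right)
state=p2 head=3 tape=___Y[X]X___   (p2,X)→(p3,Y,left)
state=p3 head=2 tape=___[Y]YX___   (p3,Y)→(p3,_,right)
state=p3 head=3 tape=____[Y]X___   (p3,Y)→(p3,_,right)
state=p3 head=4 tape=_____[X]___   (p3,X)→(p0,_,right)
state=p0 head=5 tape=______[_]__   (p0,_)→(p2,X,right)
state=p2 head=6 tape=______X[_]_   (p2,_)→(p1,X,left)
state=p1 head=5 tape=______[X]X_   (p1,X)→(p2,Y,right)
state=p2 head=6 tape=______Y[X]_   (p2,X)→(p3,Y,left)
state=p3 head=5 tape=______[Y]Y_   (p3,Y)→(p3,_,right)
state=p3 head=6 tape=_______[Y]_   (p3,Y)→(p3,_,right)
state=p3 head=7 tape=________[_]
At halt the head is at cell 7.

7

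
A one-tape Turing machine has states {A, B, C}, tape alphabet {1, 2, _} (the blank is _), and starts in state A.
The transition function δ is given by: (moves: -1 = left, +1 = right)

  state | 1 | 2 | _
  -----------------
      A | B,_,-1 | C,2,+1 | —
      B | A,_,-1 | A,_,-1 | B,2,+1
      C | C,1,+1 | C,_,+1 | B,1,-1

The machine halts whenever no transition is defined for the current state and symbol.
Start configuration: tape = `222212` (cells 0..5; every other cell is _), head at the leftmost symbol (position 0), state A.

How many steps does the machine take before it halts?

26

state=A head=0 tape=[2]22212_   (A,2)→(C,2,+1)
state=C head=1 tape=2[2]2212_   (C,2)→(C,_,+1)
state=C head=2 tape=2_[2]212_   (C,2)→(C,_,+1)
state=C head=3 tape=2__[2]12_   (C,2)→(C,_,+1)
state=C head=4 tape=2___[1]2_   (C,1)→(C,1,+1)
state=C head=5 tape=2___1[2]_   (C,2)→(C,_,+1)
state=C head=6 tape=2___1_[_]   (C,_)→(B,1,-1)
state=B head=5 tape=2___1[_]1   (B,_)→(B,2,+1)
state=B head=6 tape=2___12[1]   (B,1)→(A,_,-1)
state=A head=5 tape=2___1[2]_   (A,2)→(C,2,+1)
state=C head=6 tape=2___12[_]   (C,_)→(B,1,-1)
state=B head=5 tape=2___1[2]1   (B,2)→(A,_,-1)
state=A head=4 tape=2___[1]_1   (A,1)→(B,_,-1)
state=B head=3 tape=2__[_]__1   (B,_)→(B,2,+1)
state=B head=4 tape=2__2[_]_1   (B,_)→(B,2,+1)
state=B head=5 tape=2__22[_]1   (B,_)→(B,2,+1)
state=B head=6 tape=2__222[1]   (B,1)→(A,_,-1)
state=A head=5 tape=2__22[2]_   (A,2)→(C,2,+1)
state=C head=6 tape=2__222[_]   (C,_)→(B,1,-1)
state=B head=5 tape=2__22[2]1   (B,2)→(A,_,-1)
state=A head=4 tape=2__2[2]_1   (A,2)→(C,2,+1)
state=C head=5 tape=2__22[_]1   (C,_)→(B,1,-1)
state=B head=4 tape=2__2[2]11   (B,2)→(A,_,-1)
state=A head=3 tape=2__[2]_11   (A,2)→(C,2,+1)
state=C head=4 tape=2__2[_]11   (C,_)→(B,1,-1)
state=B head=3 tape=2__[2]111   (B,2)→(A,_,-1)
state=A head=2 tape=2_[_]_111
M halts after 26 transitions.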